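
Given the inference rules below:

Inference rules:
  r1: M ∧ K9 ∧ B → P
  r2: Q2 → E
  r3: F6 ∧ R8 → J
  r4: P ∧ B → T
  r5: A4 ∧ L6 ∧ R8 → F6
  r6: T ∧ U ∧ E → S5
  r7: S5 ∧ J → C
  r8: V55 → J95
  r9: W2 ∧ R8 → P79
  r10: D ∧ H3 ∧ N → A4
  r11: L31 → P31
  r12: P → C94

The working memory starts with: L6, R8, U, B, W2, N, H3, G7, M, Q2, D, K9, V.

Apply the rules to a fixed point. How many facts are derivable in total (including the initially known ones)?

Round 1: r1 [M ∧ K9 ∧ B → P]; r2 [Q2 → E]; r9 [W2 ∧ R8 → P79]; r10 [D ∧ H3 ∧ N → A4]. New: P, E, P79, A4.
Round 2: r4 [P ∧ B → T]; r5 [A4 ∧ L6 ∧ R8 → F6]; r12 [P → C94]. New: T, F6, C94.
Round 3: r3 [F6 ∧ R8 → J]; r6 [T ∧ U ∧ E → S5]. New: J, S5.
Round 4: r7 [S5 ∧ J → C]. New: C.
Closure: {A4, B, C, C94, D, E, F6, G7, H3, J, K9, L6, M, N, P, P79, Q2, R8, S5, T, U, V, W2} — 23 facts.

23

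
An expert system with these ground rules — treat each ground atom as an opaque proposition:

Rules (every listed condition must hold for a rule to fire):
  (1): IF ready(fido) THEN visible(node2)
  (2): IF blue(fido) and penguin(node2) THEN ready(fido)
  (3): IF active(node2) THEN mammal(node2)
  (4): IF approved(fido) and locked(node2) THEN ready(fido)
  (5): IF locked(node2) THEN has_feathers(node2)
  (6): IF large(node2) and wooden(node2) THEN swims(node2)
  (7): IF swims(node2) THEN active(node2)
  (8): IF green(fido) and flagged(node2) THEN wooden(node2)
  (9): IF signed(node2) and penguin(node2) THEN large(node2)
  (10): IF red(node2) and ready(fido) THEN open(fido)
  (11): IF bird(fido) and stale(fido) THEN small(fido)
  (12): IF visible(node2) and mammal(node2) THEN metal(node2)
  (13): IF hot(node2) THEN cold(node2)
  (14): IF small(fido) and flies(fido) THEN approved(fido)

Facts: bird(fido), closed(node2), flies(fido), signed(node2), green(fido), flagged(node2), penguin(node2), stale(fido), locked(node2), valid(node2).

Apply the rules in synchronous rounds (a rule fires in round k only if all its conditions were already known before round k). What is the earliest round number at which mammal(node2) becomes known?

Round 1 fires (5), (8), (9), (11), giving has_feathers(node2), wooden(node2), large(node2), small(fido).
Round 2 fires (6), (14), giving swims(node2), approved(fido).
Round 3 fires (4), (7), giving ready(fido), active(node2).
Round 4 fires (1), (3), giving visible(node2), mammal(node2).
mammal(node2) first appears in round 4.

4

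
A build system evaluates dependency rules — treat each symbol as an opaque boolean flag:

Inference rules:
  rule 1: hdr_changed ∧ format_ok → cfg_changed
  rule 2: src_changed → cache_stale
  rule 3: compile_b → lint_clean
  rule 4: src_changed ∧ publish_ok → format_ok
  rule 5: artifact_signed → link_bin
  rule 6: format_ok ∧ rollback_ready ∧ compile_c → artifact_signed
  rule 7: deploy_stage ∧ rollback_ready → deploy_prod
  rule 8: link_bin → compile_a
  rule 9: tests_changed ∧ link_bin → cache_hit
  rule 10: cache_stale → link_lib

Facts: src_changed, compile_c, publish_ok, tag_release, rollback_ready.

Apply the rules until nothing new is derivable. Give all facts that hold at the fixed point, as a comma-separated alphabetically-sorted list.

artifact_signed, cache_stale, compile_a, compile_c, format_ok, link_bin, link_lib, publish_ok, rollback_ready, src_changed, tag_release

Round 1 — rule 2, rule 4, derive cache_stale, format_ok.
Round 2 — rule 6, rule 10, derive artifact_signed, link_lib.
Round 3 — rule 5, derive link_bin.
Round 4 — rule 8, derive compile_a.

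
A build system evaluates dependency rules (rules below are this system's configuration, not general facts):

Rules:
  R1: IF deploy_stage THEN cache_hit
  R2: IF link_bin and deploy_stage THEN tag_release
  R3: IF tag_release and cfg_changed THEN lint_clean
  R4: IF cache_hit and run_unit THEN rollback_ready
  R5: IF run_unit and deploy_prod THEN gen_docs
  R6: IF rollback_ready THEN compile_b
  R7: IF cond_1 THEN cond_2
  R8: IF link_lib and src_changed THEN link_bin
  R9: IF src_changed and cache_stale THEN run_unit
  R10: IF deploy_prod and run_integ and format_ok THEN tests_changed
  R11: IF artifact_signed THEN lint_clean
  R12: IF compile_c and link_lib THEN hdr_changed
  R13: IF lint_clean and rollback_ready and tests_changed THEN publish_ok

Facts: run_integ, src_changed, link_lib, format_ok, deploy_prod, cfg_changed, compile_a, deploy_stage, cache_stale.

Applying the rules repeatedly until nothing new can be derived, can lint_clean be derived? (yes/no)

yes

Round 1: R1 [IF deploy_stage THEN cache_hit]; R8 [IF link_lib and src_changed THEN link_bin]; R9 [IF src_changed and cache_stale THEN run_unit]; R10 [IF deploy_prod and run_integ and format_ok THEN tests_changed]. New: cache_hit, link_bin, run_unit, tests_changed.
Round 2: R2 [IF link_bin and deploy_stage THEN tag_release]; R4 [IF cache_hit and run_unit THEN rollback_ready]; R5 [IF run_unit and deploy_prod THEN gen_docs]. New: tag_release, rollback_ready, gen_docs.
Round 3: R3 [IF tag_release and cfg_changed THEN lint_clean]; R6 [IF rollback_ready THEN compile_b]. New: lint_clean, compile_b.
Round 4: R13 [IF lint_clean and rollback_ready and tests_changed THEN publish_ok]. New: publish_ok.
lint_clean appears in round 3, so it is derivable.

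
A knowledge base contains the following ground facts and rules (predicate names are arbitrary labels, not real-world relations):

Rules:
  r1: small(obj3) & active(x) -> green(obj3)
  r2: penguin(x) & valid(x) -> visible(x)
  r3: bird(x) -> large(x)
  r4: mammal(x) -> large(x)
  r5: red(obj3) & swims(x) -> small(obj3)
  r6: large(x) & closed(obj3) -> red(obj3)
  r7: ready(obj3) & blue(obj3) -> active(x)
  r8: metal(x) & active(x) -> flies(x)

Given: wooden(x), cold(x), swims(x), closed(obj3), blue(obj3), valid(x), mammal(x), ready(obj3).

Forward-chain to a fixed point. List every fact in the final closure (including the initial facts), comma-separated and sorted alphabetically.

Round 1 — r4, r7, derive large(x), active(x).
Round 2 — r6, derive red(obj3).
Round 3 — r5, derive small(obj3).
Round 4 — r1, derive green(obj3).

active(x), blue(obj3), closed(obj3), cold(x), green(obj3), large(x), mammal(x), ready(obj3), red(obj3), small(obj3), swims(x), valid(x), wooden(x)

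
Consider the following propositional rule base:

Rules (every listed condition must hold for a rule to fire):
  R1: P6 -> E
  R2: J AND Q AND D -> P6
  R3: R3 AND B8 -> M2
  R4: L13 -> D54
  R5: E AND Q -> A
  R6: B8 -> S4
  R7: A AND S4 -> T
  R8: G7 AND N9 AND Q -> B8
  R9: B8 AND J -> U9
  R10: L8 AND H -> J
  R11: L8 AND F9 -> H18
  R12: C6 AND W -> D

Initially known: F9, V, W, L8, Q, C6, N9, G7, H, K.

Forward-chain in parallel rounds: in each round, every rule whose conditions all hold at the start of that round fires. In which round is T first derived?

Round 1: R8 [G7 AND N9 AND Q -> B8]; R10 [L8 AND H -> J]; R11 [L8 AND F9 -> H18]; R12 [C6 AND W -> D]. Adds B8, J, H18, D.
Round 2: R2 [J AND Q AND D -> P6]; R6 [B8 -> S4]; R9 [B8 AND J -> U9]. Adds P6, S4, U9.
Round 3: R1 [P6 -> E]. Adds E.
Round 4: R5 [E AND Q -> A]. Adds A.
Round 5: R7 [A AND S4 -> T]. Adds T.
T first appears in round 5.

5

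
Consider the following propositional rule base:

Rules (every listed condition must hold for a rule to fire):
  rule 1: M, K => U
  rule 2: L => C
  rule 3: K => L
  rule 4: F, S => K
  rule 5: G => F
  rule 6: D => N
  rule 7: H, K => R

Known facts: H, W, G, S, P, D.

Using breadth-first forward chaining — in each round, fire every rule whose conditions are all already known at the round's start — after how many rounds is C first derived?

4

Round 1: rule 5 [G => F]; rule 6 [D => N]. Adds F, N.
Round 2: rule 4 [F, S => K]. Adds K.
Round 3: rule 3 [K => L]; rule 7 [H, K => R]. Adds L, R.
Round 4: rule 2 [L => C]. Adds C.
C first appears in round 4.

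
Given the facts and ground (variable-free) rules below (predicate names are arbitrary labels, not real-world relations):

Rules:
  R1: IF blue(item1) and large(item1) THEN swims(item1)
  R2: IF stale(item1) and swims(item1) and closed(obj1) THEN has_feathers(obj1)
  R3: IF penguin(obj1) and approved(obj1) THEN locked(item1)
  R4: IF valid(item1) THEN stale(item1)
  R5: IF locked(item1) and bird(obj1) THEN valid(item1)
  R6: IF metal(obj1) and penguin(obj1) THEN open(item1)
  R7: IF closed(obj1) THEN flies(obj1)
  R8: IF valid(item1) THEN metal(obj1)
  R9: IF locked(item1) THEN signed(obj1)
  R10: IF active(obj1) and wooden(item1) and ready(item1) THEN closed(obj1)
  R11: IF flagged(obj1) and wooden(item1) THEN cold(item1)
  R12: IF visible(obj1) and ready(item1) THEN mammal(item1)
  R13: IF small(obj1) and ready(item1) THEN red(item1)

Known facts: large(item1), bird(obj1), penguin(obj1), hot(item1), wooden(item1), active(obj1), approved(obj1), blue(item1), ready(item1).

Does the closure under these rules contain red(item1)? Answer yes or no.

no

Round 1 fires R1, R3, R10, giving swims(item1), locked(item1), closed(obj1).
Round 2 fires R5, R7, R9, giving valid(item1), flies(obj1), signed(obj1).
Round 3 fires R4, R8, giving stale(item1), metal(obj1).
Round 4 fires R2, R6, giving has_feathers(obj1), open(item1).
Fixed point reached. red(item1) is concluded only by R13; R13 needs small(obj1) (never derived).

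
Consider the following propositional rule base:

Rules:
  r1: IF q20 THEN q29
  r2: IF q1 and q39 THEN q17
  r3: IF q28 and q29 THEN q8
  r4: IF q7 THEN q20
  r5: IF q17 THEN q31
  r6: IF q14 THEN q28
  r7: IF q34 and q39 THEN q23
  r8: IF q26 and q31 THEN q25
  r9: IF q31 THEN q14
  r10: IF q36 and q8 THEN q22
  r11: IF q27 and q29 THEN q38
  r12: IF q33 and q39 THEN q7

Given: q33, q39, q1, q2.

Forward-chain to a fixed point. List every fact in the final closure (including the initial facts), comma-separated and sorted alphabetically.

q1, q14, q17, q2, q20, q28, q29, q31, q33, q39, q7, q8

Round 1 — r2, r12, derive q17, q7.
Round 2 — r4, r5, derive q20, q31.
Round 3 — r1, r9, derive q29, q14.
Round 4 — r6, derive q28.
Round 5 — r3, derive q8.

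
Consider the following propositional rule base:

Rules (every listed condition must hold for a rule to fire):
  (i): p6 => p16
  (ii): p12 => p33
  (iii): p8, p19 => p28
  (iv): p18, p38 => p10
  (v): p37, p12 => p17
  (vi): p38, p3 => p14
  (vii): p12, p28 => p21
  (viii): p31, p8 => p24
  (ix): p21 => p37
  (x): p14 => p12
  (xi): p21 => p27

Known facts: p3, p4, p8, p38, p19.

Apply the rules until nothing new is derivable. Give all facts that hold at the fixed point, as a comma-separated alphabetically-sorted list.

Round 1 fires (iii), (vi), giving p28, p14.
Round 2 fires (x), giving p12.
Round 3 fires (ii), (vii), giving p33, p21.
Round 4 fires (ix), (xi), giving p37, p27.
Round 5 fires (v), giving p17.

p12, p14, p17, p19, p21, p27, p28, p3, p33, p37, p38, p4, p8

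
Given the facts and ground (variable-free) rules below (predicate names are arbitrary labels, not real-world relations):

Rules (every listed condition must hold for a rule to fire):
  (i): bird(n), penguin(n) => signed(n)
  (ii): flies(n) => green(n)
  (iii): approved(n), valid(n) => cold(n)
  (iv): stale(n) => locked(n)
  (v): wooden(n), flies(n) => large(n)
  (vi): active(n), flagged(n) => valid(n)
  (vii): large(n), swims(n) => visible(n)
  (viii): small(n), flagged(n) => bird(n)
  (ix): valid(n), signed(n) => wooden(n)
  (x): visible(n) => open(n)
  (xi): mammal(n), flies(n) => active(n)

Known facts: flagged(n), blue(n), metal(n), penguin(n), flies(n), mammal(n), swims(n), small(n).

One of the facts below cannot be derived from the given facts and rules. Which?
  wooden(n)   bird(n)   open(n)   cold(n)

Round 1: (ii) [flies(n) => green(n)]; (viii) [small(n), flagged(n) => bird(n)]; (xi) [mammal(n), flies(n) => active(n)]. New: green(n), bird(n), active(n).
Round 2: (i) [bird(n), penguin(n) => signed(n)]; (vi) [active(n), flagged(n) => valid(n)]. New: signed(n), valid(n).
Round 3: (ix) [valid(n), signed(n) => wooden(n)]. New: wooden(n).
Round 4: (v) [wooden(n), flies(n) => large(n)]. New: large(n).
Round 5: (vii) [large(n), swims(n) => visible(n)]. New: visible(n).
Round 6: (x) [visible(n) => open(n)]. New: open(n).
Derived: bird(n) (round 1), open(n) (round 6), wooden(n) (round 3). cold(n) never appears in any round.

cold(n)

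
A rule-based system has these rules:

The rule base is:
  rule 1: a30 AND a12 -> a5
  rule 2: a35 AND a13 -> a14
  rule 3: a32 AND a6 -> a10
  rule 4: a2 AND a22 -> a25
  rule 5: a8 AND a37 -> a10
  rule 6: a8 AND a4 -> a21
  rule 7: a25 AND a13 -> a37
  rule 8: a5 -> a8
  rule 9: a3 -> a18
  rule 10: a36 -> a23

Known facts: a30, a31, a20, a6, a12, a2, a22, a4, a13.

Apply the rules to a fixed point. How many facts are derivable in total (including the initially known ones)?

15

[1] rule 1 [a30 AND a12 -> a5]; rule 4 [a2 AND a22 -> a25]. ⇒ new: a5, a25.
[2] rule 7 [a25 AND a13 -> a37]; rule 8 [a5 -> a8]. ⇒ new: a37, a8.
[3] rule 5 [a8 AND a37 -> a10]; rule 6 [a8 AND a4 -> a21]. ⇒ new: a10, a21.
Closure: {a10, a12, a13, a2, a20, a21, a22, a25, a30, a31, a37, a4, a5, a6, a8} — 15 facts.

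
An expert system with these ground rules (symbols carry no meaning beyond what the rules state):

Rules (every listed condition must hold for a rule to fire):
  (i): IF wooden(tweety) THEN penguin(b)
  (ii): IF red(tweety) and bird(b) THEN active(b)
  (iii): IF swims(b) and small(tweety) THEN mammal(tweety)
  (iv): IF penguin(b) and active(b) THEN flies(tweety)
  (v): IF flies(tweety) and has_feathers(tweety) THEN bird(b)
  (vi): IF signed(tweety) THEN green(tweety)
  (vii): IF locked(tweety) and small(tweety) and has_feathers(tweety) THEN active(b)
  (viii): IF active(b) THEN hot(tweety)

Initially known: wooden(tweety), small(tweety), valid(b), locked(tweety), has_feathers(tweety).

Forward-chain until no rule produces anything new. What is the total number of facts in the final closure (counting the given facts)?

Round 1: (i) [IF wooden(tweety) THEN penguin(b)]; (vii) [IF locked(tweety) and small(tweety) and has_feathers(tweety) THEN active(b)]. New: penguin(b), active(b).
Round 2: (iv) [IF penguin(b) and active(b) THEN flies(tweety)]; (viii) [IF active(b) THEN hot(tweety)]. New: flies(tweety), hot(tweety).
Round 3: (v) [IF flies(tweety) and has_feathers(tweety) THEN bird(b)]. New: bird(b).
Closure: {active(b), bird(b), flies(tweety), has_feathers(tweety), hot(tweety), locked(tweety), penguin(b), small(tweety), valid(b), wooden(tweety)} — 10 facts.

10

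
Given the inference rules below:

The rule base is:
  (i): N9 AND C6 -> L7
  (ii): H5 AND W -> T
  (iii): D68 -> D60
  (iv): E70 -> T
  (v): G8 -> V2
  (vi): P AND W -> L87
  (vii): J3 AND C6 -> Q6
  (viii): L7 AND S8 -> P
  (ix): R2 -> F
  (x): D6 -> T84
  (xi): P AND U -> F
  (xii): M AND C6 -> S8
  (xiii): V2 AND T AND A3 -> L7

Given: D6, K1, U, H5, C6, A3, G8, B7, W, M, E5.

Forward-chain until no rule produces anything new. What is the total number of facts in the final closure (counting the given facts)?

Round 1: (ii) [H5 AND W -> T]; (v) [G8 -> V2]; (x) [D6 -> T84]; (xii) [M AND C6 -> S8]. New: T, V2, T84, S8.
Round 2: (xiii) [V2 AND T AND A3 -> L7]. New: L7.
Round 3: (viii) [L7 AND S8 -> P]. New: P.
Round 4: (vi) [P AND W -> L87]; (xi) [P AND U -> F]. New: L87, F.
Closure: {A3, B7, C6, D6, E5, F, G8, H5, K1, L7, L87, M, P, S8, T, T84, U, V2, W} — 19 facts.

19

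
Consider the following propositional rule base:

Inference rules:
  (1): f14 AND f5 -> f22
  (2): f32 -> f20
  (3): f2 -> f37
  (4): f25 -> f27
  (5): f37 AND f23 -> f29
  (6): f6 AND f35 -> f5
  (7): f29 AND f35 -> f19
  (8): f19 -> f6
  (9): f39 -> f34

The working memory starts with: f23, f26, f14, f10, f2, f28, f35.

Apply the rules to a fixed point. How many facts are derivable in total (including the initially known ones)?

Round 1: (3) [f2 -> f37]. New: f37.
Round 2: (5) [f37 AND f23 -> f29]. New: f29.
Round 3: (7) [f29 AND f35 -> f19]. New: f19.
Round 4: (8) [f19 -> f6]. New: f6.
Round 5: (6) [f6 AND f35 -> f5]. New: f5.
Round 6: (1) [f14 AND f5 -> f22]. New: f22.
Closure: {f10, f14, f19, f2, f22, f23, f26, f28, f29, f35, f37, f5, f6} — 13 facts.

13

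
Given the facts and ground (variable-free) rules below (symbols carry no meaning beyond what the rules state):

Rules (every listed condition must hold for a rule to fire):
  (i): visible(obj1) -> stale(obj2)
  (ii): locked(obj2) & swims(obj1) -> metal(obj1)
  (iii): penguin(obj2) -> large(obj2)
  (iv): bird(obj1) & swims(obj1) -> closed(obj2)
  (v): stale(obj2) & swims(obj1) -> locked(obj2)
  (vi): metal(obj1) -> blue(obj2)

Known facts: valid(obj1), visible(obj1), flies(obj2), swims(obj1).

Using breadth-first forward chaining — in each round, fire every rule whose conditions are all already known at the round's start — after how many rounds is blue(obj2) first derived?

4

Round 1 fires (i), giving stale(obj2).
Round 2 fires (v), giving locked(obj2).
Round 3 fires (ii), giving metal(obj1).
Round 4 fires (vi), giving blue(obj2).
blue(obj2) first appears in round 4.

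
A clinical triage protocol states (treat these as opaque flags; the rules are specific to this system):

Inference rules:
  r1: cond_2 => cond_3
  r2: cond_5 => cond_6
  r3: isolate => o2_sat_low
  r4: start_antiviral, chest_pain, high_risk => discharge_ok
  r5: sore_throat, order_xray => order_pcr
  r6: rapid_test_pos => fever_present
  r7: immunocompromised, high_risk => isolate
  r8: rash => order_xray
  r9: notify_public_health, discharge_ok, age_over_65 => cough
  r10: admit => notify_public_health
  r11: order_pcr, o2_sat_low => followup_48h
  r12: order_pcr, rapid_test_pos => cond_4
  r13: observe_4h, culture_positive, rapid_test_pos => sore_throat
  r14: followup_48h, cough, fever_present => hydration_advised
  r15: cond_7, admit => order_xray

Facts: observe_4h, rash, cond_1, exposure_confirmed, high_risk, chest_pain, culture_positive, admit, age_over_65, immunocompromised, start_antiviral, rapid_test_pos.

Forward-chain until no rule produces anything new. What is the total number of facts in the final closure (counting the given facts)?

24

Round 1: r4 [start_antiviral, chest_pain, high_risk => discharge_ok]; r6 [rapid_test_pos => fever_present]; r7 [immunocompromised, high_risk => isolate]; r8 [rash => order_xray]; r10 [admit => notify_public_health]; r13 [observe_4h, culture_positive, rapid_test_pos => sore_throat]. Adds discharge_ok, fever_present, isolate, order_xray, notify_public_health, sore_throat.
Round 2: r3 [isolate => o2_sat_low]; r5 [sore_throat, order_xray => order_pcr]; r9 [notify_public_health, discharge_ok, age_over_65 => cough]. Adds o2_sat_low, order_pcr, cough.
Round 3: r11 [order_pcr, o2_sat_low => followup_48h]; r12 [order_pcr, rapid_test_pos => cond_4]. Adds followup_48h, cond_4.
Round 4: r14 [followup_48h, cough, fever_present => hydration_advised]. Adds hydration_advised.
Closure: {admit, age_over_65, chest_pain, cond_1, cond_4, cough, culture_positive, discharge_ok, exposure_confirmed, fever_present, followup_48h, high_risk, hydration_advised, immunocompromised, isolate, notify_public_health, o2_sat_low, observe_4h, order_pcr, order_xray, rapid_test_pos, rash, sore_throat, start_antiviral} — 24 facts.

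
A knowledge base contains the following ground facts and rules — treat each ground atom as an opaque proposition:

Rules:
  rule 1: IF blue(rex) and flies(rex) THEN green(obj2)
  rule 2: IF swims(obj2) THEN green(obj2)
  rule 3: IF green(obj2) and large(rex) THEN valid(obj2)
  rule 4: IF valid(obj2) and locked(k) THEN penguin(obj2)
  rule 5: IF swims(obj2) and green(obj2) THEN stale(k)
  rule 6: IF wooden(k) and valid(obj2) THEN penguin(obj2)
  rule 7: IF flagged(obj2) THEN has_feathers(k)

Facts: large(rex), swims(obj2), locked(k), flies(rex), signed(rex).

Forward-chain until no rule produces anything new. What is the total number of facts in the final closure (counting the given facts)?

[1] rule 2 [IF swims(obj2) THEN green(obj2)]. ⇒ new: green(obj2).
[2] rule 3 [IF green(obj2) and large(rex) THEN valid(obj2)]; rule 5 [IF swims(obj2) and green(obj2) THEN stale(k)]. ⇒ new: valid(obj2), stale(k).
[3] rule 4 [IF valid(obj2) and locked(k) THEN penguin(obj2)]. ⇒ new: penguin(obj2).
Closure: {flies(rex), green(obj2), large(rex), locked(k), penguin(obj2), signed(rex), stale(k), swims(obj2), valid(obj2)} — 9 facts.

9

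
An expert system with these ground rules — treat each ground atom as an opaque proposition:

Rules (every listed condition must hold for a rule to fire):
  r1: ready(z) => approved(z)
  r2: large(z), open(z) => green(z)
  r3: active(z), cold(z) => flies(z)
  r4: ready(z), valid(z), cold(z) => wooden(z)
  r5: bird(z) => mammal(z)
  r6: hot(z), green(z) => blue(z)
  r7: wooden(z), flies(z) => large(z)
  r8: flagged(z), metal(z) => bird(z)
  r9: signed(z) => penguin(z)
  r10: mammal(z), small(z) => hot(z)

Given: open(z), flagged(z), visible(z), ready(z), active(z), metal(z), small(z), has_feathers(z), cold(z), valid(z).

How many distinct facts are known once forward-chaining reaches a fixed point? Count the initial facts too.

Round 1: r1 [ready(z) => approved(z)]; r3 [active(z), cold(z) => flies(z)]; r4 [ready(z), valid(z), cold(z) => wooden(z)]; r8 [flagged(z), metal(z) => bird(z)]. Adds approved(z), flies(z), wooden(z), bird(z).
Round 2: r5 [bird(z) => mammal(z)]; r7 [wooden(z), flies(z) => large(z)]. Adds mammal(z), large(z).
Round 3: r2 [large(z), open(z) => green(z)]; r10 [mammal(z), small(z) => hot(z)]. Adds green(z), hot(z).
Round 4: r6 [hot(z), green(z) => blue(z)]. Adds blue(z).
Closure: {active(z), approved(z), bird(z), blue(z), cold(z), flagged(z), flies(z), green(z), has_feathers(z), hot(z), large(z), mammal(z), metal(z), open(z), ready(z), small(z), valid(z), visible(z), wooden(z)} — 19 facts.

19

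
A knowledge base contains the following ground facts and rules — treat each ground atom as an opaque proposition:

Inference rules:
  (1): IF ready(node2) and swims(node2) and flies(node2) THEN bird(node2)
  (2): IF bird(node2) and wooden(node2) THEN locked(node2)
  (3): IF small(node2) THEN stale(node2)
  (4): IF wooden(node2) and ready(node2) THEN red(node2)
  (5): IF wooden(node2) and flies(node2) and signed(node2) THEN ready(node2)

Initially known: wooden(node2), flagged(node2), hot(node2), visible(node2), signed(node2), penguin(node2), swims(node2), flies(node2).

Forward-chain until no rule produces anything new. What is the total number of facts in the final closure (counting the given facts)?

12

Round 1 fires (5), giving ready(node2).
Round 2 fires (1), (4), giving bird(node2), red(node2).
Round 3 fires (2), giving locked(node2).
Closure: {bird(node2), flagged(node2), flies(node2), hot(node2), locked(node2), penguin(node2), ready(node2), red(node2), signed(node2), swims(node2), visible(node2), wooden(node2)} — 12 facts.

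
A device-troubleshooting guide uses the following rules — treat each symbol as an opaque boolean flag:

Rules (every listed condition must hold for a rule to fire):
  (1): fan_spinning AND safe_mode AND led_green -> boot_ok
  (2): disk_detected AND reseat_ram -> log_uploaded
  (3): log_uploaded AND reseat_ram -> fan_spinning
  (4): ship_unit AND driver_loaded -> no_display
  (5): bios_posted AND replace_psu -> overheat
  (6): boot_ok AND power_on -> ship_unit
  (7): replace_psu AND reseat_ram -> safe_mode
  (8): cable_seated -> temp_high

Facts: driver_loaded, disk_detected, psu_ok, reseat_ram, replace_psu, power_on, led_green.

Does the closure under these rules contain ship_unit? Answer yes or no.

Round 1 — (2), (7), derive log_uploaded, safe_mode.
Round 2 — (3), derive fan_spinning.
Round 3 — (1), derive boot_ok.
Round 4 — (6), derive ship_unit.
Round 5 — (4), derive no_display.
ship_unit appears in round 4, so it is derivable.

yes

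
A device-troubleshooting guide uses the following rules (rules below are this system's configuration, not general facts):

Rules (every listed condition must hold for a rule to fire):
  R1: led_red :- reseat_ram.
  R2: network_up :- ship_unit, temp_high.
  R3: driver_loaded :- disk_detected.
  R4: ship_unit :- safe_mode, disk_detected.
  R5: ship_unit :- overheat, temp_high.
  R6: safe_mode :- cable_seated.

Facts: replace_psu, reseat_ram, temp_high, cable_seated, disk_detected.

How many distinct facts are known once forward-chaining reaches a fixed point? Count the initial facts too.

10

Round 1: R1 [led_red :- reseat_ram.]; R3 [driver_loaded :- disk_detected.]; R6 [safe_mode :- cable_seated.]. Adds led_red, driver_loaded, safe_mode.
Round 2: R4 [ship_unit :- safe_mode, disk_detected.]. Adds ship_unit.
Round 3: R2 [network_up :- ship_unit, temp_high.]. Adds network_up.
Closure: {cable_seated, disk_detected, driver_loaded, led_red, network_up, replace_psu, reseat_ram, safe_mode, ship_unit, temp_high} — 10 facts.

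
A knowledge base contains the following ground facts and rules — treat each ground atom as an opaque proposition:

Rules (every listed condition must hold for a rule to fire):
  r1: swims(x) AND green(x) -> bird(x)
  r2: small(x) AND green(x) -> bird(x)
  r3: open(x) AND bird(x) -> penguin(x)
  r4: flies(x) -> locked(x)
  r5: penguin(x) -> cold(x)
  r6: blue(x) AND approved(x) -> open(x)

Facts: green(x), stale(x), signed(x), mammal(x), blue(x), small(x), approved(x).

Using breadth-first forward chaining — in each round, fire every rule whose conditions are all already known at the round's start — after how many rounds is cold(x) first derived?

Round 1: r2 [small(x) AND green(x) -> bird(x)]; r6 [blue(x) AND approved(x) -> open(x)]. Adds bird(x), open(x).
Round 2: r3 [open(x) AND bird(x) -> penguin(x)]. Adds penguin(x).
Round 3: r5 [penguin(x) -> cold(x)]. Adds cold(x).
cold(x) first appears in round 3.

3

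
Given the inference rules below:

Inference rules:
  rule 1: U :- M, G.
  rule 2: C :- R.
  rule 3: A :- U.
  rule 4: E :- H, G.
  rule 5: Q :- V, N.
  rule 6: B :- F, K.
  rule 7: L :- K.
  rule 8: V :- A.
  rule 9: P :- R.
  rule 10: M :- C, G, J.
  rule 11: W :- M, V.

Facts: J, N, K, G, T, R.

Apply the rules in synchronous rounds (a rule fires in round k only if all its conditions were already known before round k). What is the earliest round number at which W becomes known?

6

Round 1: rule 2 [C :- R.]; rule 7 [L :- K.]; rule 9 [P :- R.]. Adds C, L, P.
Round 2: rule 10 [M :- C, G, J.]. Adds M.
Round 3: rule 1 [U :- M, G.]. Adds U.
Round 4: rule 3 [A :- U.]. Adds A.
Round 5: rule 8 [V :- A.]. Adds V.
Round 6: rule 5 [Q :- V, N.]; rule 11 [W :- M, V.]. Adds Q, W.
W first appears in round 6.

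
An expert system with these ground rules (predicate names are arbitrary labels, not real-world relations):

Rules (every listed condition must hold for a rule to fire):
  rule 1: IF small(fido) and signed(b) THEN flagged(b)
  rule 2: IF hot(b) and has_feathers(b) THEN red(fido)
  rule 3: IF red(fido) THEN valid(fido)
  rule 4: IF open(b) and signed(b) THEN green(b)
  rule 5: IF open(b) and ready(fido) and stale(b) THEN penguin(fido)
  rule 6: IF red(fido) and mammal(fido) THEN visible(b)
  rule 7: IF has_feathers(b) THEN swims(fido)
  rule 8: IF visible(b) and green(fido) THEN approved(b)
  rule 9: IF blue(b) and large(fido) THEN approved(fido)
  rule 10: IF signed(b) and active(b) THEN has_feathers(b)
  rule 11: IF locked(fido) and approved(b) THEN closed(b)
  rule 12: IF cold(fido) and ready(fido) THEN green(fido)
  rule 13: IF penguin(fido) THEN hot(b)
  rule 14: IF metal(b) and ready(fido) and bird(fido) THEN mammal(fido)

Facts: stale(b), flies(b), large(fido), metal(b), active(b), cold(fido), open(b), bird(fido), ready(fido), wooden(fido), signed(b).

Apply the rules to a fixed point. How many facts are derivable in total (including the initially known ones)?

22

Round 1 fires rule 4, rule 5, rule 10, rule 12, rule 14, giving green(b), penguin(fido), has_feathers(b), green(fido), mammal(fido).
Round 2 fires rule 7, rule 13, giving swims(fido), hot(b).
Round 3 fires rule 2, giving red(fido).
Round 4 fires rule 3, rule 6, giving valid(fido), visible(b).
Round 5 fires rule 8, giving approved(b).
Closure: {active(b), approved(b), bird(fido), cold(fido), flies(b), green(b), green(fido), has_feathers(b), hot(b), large(fido), mammal(fido), metal(b), open(b), penguin(fido), ready(fido), red(fido), signed(b), stale(b), swims(fido), valid(fido), visible(b), wooden(fido)} — 22 facts.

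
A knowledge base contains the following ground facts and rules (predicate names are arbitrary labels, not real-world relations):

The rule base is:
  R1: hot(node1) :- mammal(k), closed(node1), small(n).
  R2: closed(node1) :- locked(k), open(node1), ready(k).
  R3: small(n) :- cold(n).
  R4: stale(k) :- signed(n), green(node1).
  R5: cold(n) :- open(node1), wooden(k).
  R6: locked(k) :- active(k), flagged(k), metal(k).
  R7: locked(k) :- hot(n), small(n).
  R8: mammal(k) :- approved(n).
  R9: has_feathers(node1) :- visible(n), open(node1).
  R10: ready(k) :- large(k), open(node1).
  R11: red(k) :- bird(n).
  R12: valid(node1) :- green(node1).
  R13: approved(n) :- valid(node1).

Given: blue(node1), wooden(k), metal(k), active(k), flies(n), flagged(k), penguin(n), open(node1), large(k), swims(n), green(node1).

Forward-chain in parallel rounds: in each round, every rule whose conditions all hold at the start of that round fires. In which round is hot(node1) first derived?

4

[1] R5 [cold(n) :- open(node1), wooden(k).]; R6 [locked(k) :- active(k), flagged(k), metal(k).]; R10 [ready(k) :- large(k), open(node1).]; R12 [valid(node1) :- green(node1).]. ⇒ new: cold(n), locked(k), ready(k), valid(node1).
[2] R2 [closed(node1) :- locked(k), open(node1), ready(k).]; R3 [small(n) :- cold(n).]; R13 [approved(n) :- valid(node1).]. ⇒ new: closed(node1), small(n), approved(n).
[3] R8 [mammal(k) :- approved(n).]. ⇒ new: mammal(k).
[4] R1 [hot(node1) :- mammal(k), closed(node1), small(n).]. ⇒ new: hot(node1).
hot(node1) first appears in round 4.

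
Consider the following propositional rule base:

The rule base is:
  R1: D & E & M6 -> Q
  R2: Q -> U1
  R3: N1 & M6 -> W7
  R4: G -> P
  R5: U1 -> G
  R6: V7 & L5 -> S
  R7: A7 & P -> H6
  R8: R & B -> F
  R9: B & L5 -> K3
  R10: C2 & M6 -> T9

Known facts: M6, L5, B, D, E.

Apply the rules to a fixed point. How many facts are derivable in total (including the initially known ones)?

10

Round 1: R1 [D & E & M6 -> Q]; R9 [B & L5 -> K3]. Adds Q, K3.
Round 2: R2 [Q -> U1]. Adds U1.
Round 3: R5 [U1 -> G]. Adds G.
Round 4: R4 [G -> P]. Adds P.
Closure: {B, D, E, G, K3, L5, M6, P, Q, U1} — 10 facts.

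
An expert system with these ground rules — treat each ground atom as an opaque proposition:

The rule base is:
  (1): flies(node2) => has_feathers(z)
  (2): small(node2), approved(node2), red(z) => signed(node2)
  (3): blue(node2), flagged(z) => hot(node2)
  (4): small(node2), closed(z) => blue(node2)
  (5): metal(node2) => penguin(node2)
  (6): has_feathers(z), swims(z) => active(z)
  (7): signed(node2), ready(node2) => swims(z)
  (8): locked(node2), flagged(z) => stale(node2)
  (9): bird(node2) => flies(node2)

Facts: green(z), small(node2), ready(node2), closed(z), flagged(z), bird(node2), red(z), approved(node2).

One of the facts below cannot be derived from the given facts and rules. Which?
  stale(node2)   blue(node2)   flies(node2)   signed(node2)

Round 1 — (2), (4), (9), derive signed(node2), blue(node2), flies(node2).
Round 2 — (1), (3), (7), derive has_feathers(z), hot(node2), swims(z).
Round 3 — (6), derive active(z).
Derived: blue(node2) (round 1), flies(node2) (round 1), signed(node2) (round 1). stale(node2) never appears in any round.

stale(node2)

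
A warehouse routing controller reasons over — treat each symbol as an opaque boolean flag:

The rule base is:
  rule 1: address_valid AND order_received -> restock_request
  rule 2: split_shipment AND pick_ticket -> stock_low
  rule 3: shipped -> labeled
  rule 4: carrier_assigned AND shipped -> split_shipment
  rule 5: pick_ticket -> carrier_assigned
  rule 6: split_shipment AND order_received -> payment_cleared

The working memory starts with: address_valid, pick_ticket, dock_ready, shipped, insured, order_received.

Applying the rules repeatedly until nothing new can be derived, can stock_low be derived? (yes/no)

yes

Round 1: rule 1 [address_valid AND order_received -> restock_request]; rule 3 [shipped -> labeled]; rule 5 [pick_ticket -> carrier_assigned]. New: restock_request, labeled, carrier_assigned.
Round 2: rule 4 [carrier_assigned AND shipped -> split_shipment]. New: split_shipment.
Round 3: rule 2 [split_shipment AND pick_ticket -> stock_low]; rule 6 [split_shipment AND order_received -> payment_cleared]. New: stock_low, payment_cleared.
stock_low appears in round 3, so it is derivable.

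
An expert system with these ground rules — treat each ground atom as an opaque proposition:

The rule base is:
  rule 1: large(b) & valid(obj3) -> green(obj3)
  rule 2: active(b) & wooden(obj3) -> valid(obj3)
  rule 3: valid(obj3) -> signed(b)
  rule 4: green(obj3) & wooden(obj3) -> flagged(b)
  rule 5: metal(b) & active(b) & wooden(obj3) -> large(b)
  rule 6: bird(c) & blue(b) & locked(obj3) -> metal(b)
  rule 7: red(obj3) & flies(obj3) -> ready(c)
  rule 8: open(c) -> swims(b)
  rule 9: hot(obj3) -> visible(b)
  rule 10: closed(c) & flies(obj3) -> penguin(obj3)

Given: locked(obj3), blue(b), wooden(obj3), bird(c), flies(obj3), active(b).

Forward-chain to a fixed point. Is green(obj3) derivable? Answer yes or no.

Round 1: rule 2 [active(b) & wooden(obj3) -> valid(obj3)]; rule 6 [bird(c) & blue(b) & locked(obj3) -> metal(b)]. Adds valid(obj3), metal(b).
Round 2: rule 3 [valid(obj3) -> signed(b)]; rule 5 [metal(b) & active(b) & wooden(obj3) -> large(b)]. Adds signed(b), large(b).
Round 3: rule 1 [large(b) & valid(obj3) -> green(obj3)]. Adds green(obj3).
Round 4: rule 4 [green(obj3) & wooden(obj3) -> flagged(b)]. Adds flagged(b).
green(obj3) appears in round 3, so it is derivable.

yes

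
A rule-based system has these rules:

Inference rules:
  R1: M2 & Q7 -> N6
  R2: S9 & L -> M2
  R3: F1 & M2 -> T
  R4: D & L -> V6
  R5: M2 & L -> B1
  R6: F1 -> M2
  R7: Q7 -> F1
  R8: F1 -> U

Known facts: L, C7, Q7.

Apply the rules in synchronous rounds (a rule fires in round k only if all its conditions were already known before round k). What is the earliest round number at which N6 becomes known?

3

Round 1: R7 [Q7 -> F1]. Adds F1.
Round 2: R6 [F1 -> M2]; R8 [F1 -> U]. Adds M2, U.
Round 3: R1 [M2 & Q7 -> N6]; R3 [F1 & M2 -> T]; R5 [M2 & L -> B1]. Adds N6, T, B1.
N6 first appears in round 3.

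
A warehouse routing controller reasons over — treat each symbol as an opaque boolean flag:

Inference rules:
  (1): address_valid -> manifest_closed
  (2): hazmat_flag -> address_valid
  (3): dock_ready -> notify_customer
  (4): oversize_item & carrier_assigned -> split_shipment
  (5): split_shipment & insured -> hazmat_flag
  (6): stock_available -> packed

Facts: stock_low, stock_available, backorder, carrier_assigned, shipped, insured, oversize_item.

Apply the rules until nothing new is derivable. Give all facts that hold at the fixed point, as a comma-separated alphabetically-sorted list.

address_valid, backorder, carrier_assigned, hazmat_flag, insured, manifest_closed, oversize_item, packed, shipped, split_shipment, stock_available, stock_low

Round 1: (4) [oversize_item & carrier_assigned -> split_shipment]; (6) [stock_available -> packed]. New: split_shipment, packed.
Round 2: (5) [split_shipment & insured -> hazmat_flag]. New: hazmat_flag.
Round 3: (2) [hazmat_flag -> address_valid]. New: address_valid.
Round 4: (1) [address_valid -> manifest_closed]. New: manifest_closed.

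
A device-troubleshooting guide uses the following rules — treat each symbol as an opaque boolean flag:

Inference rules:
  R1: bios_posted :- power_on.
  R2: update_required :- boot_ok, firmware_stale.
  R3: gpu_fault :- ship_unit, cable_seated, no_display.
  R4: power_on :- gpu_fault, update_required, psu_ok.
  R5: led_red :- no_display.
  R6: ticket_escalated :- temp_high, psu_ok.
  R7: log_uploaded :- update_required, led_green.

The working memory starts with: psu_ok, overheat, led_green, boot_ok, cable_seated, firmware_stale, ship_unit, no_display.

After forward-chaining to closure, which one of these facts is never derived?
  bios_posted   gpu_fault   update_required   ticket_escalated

[1] R2 [update_required :- boot_ok, firmware_stale.]; R3 [gpu_fault :- ship_unit, cable_seated, no_display.]; R5 [led_red :- no_display.]. ⇒ new: update_required, gpu_fault, led_red.
[2] R4 [power_on :- gpu_fault, update_required, psu_ok.]; R7 [log_uploaded :- update_required, led_green.]. ⇒ new: power_on, log_uploaded.
[3] R1 [bios_posted :- power_on.]. ⇒ new: bios_posted.
Derived: gpu_fault (round 1), update_required (round 1), bios_posted (round 3). ticket_escalated never appears in any round.

ticket_escalated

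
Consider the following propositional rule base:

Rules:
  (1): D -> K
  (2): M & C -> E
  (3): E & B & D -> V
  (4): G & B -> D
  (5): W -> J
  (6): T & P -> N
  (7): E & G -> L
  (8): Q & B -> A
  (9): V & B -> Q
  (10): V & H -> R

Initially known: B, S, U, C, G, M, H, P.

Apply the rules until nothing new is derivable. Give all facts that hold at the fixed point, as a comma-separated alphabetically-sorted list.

A, B, C, D, E, G, H, K, L, M, P, Q, R, S, U, V

Round 1 — (2), (4), derive E, D.
Round 2 — (1), (3), (7), derive K, V, L.
Round 3 — (9), (10), derive Q, R.
Round 4 — (8), derive A.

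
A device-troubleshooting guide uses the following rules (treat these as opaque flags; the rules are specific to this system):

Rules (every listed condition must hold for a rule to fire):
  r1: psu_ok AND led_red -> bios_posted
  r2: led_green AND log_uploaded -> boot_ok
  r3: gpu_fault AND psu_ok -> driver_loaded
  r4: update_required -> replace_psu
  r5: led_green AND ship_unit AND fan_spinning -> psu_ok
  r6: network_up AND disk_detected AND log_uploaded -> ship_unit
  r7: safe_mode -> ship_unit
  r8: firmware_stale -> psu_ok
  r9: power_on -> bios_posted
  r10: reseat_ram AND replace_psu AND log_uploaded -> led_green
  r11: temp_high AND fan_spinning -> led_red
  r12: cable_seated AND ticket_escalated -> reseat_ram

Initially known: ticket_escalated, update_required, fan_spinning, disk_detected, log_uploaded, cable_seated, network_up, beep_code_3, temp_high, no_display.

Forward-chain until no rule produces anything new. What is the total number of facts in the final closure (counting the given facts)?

Round 1 — r4, r6, r11, r12, derive replace_psu, ship_unit, led_red, reseat_ram.
Round 2 — r10, derive led_green.
Round 3 — r2, r5, derive boot_ok, psu_ok.
Round 4 — r1, derive bios_posted.
Closure: {beep_code_3, bios_posted, boot_ok, cable_seated, disk_detected, fan_spinning, led_green, led_red, log_uploaded, network_up, no_display, psu_ok, replace_psu, reseat_ram, ship_unit, temp_high, ticket_escalated, update_required} — 18 facts.

18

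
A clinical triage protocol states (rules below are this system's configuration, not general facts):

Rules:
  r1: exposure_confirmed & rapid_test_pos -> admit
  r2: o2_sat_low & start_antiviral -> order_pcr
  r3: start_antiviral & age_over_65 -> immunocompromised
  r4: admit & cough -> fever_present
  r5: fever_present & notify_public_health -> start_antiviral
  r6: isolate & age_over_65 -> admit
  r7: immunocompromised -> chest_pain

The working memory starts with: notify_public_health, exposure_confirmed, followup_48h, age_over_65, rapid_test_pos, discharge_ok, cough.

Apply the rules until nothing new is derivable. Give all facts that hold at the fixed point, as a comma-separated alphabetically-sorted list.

admit, age_over_65, chest_pain, cough, discharge_ok, exposure_confirmed, fever_present, followup_48h, immunocompromised, notify_public_health, rapid_test_pos, start_antiviral

Round 1 fires r1, giving admit.
Round 2 fires r4, giving fever_present.
Round 3 fires r5, giving start_antiviral.
Round 4 fires r3, giving immunocompromised.
Round 5 fires r7, giving chest_pain.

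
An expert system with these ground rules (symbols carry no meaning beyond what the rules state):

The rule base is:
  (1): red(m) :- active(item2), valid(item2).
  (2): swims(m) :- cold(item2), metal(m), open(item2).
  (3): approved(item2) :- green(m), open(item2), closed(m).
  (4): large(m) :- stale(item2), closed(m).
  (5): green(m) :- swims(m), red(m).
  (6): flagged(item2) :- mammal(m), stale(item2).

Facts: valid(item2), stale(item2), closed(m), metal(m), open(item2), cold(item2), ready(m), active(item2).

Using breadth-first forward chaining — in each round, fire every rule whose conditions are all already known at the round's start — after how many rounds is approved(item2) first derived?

Round 1: (1) [red(m) :- active(item2), valid(item2).]; (2) [swims(m) :- cold(item2), metal(m), open(item2).]; (4) [large(m) :- stale(item2), closed(m).]. Adds red(m), swims(m), large(m).
Round 2: (5) [green(m) :- swims(m), red(m).]. Adds green(m).
Round 3: (3) [approved(item2) :- green(m), open(item2), closed(m).]. Adds approved(item2).
approved(item2) first appears in round 3.

3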